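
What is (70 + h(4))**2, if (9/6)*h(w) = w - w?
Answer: 4900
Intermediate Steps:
h(w) = 0 (h(w) = 2*(w - w)/3 = (2/3)*0 = 0)
(70 + h(4))**2 = (70 + 0)**2 = 70**2 = 4900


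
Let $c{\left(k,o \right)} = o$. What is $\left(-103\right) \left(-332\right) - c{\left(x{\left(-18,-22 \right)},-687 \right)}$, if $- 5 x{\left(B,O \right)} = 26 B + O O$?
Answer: $34883$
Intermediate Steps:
$x{\left(B,O \right)} = - \frac{26 B}{5} - \frac{O^{2}}{5}$ ($x{\left(B,O \right)} = - \frac{26 B + O O}{5} = - \frac{26 B + O^{2}}{5} = - \frac{O^{2} + 26 B}{5} = - \frac{26 B}{5} - \frac{O^{2}}{5}$)
$\left(-103\right) \left(-332\right) - c{\left(x{\left(-18,-22 \right)},-687 \right)} = \left(-103\right) \left(-332\right) - -687 = 34196 + 687 = 34883$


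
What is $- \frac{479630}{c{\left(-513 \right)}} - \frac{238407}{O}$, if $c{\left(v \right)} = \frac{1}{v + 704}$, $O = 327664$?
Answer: $- \frac{30017079743527}{327664} \approx -9.1609 \cdot 10^{7}$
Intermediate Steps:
$c{\left(v \right)} = \frac{1}{704 + v}$
$- \frac{479630}{c{\left(-513 \right)}} - \frac{238407}{O} = - \frac{479630}{\frac{1}{704 - 513}} - \frac{238407}{327664} = - \frac{479630}{\frac{1}{191}} - \frac{238407}{327664} = - 479630 \frac{1}{\frac{1}{191}} - \frac{238407}{327664} = \left(-479630\right) 191 - \frac{238407}{327664} = -91609330 - \frac{238407}{327664} = - \frac{30017079743527}{327664}$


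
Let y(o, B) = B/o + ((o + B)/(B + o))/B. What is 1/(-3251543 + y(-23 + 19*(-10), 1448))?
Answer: -308424/1002855994723 ≈ -3.0755e-7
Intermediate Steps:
y(o, B) = 1/B + B/o (y(o, B) = B/o + ((B + o)/(B + o))/B = B/o + 1/B = 1/B + B/o)
1/(-3251543 + y(-23 + 19*(-10), 1448)) = 1/(-3251543 + (1/1448 + 1448/(-23 + 19*(-10)))) = 1/(-3251543 + (1/1448 + 1448/(-23 - 190))) = 1/(-3251543 + (1/1448 + 1448/(-213))) = 1/(-3251543 + (1/1448 + 1448*(-1/213))) = 1/(-3251543 + (1/1448 - 1448/213)) = 1/(-3251543 - 2096491/308424) = 1/(-1002855994723/308424) = -308424/1002855994723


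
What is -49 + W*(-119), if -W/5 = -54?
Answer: -32179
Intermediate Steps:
W = 270 (W = -5*(-54) = 270)
-49 + W*(-119) = -49 + 270*(-119) = -49 - 32130 = -32179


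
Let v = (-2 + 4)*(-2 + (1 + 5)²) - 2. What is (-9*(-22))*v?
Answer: 13068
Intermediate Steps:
v = 66 (v = 2*(-2 + 6²) - 2 = 2*(-2 + 36) - 2 = 2*34 - 2 = 68 - 2 = 66)
(-9*(-22))*v = -9*(-22)*66 = 198*66 = 13068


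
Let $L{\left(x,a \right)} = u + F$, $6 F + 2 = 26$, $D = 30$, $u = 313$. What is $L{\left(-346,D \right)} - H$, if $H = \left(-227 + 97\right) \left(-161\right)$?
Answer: $-20613$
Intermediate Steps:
$F = 4$ ($F = - \frac{1}{3} + \frac{1}{6} \cdot 26 = - \frac{1}{3} + \frac{13}{3} = 4$)
$L{\left(x,a \right)} = 317$ ($L{\left(x,a \right)} = 313 + 4 = 317$)
$H = 20930$ ($H = \left(-130\right) \left(-161\right) = 20930$)
$L{\left(-346,D \right)} - H = 317 - 20930 = -20613$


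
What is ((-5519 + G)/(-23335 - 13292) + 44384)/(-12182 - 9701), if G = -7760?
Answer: -1625666047/801508641 ≈ -2.0283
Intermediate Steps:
((-5519 + G)/(-23335 - 13292) + 44384)/(-12182 - 9701) = ((-5519 - 7760)/(-23335 - 13292) + 44384)/(-12182 - 9701) = (-13279/(-36627) + 44384)/(-21883) = (-13279*(-1/36627) + 44384)*(-1/21883) = (13279/36627 + 44384)*(-1/21883) = (1625666047/36627)*(-1/21883) = -1625666047/801508641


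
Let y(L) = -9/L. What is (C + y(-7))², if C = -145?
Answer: 1012036/49 ≈ 20654.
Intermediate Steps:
(C + y(-7))² = (-145 - 9/(-7))² = (-145 - 9*(-⅐))² = (-145 + 9/7)² = (-1006/7)² = 1012036/49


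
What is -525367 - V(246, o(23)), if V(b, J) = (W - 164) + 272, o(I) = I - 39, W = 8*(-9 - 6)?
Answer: -525355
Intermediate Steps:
W = -120 (W = 8*(-15) = -120)
o(I) = -39 + I
V(b, J) = -12 (V(b, J) = (-120 - 164) + 272 = -284 + 272 = -12)
-525367 - V(246, o(23)) = -525367 - 1*(-12) = -525367 + 12 = -525355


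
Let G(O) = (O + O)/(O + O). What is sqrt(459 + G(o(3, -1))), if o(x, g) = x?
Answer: 2*sqrt(115) ≈ 21.448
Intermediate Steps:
G(O) = 1 (G(O) = (2*O)/((2*O)) = (2*O)*(1/(2*O)) = 1)
sqrt(459 + G(o(3, -1))) = sqrt(459 + 1) = sqrt(460) = 2*sqrt(115)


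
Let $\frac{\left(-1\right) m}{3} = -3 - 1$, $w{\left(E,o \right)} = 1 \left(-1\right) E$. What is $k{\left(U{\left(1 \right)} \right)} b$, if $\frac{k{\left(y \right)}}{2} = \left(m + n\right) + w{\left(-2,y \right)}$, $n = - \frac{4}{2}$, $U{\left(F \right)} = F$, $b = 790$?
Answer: $18960$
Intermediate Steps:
$w{\left(E,o \right)} = - E$
$m = 12$ ($m = - 3 \left(-3 - 1\right) = \left(-3\right) \left(-4\right) = 12$)
$n = -2$ ($n = \left(-4\right) \frac{1}{2} = -2$)
$k{\left(y \right)} = 24$ ($k{\left(y \right)} = 2 \left(\left(12 - 2\right) - -2\right) = 2 \left(10 + 2\right) = 2 \cdot 12 = 24$)
$k{\left(U{\left(1 \right)} \right)} b = 24 \cdot 790 = 18960$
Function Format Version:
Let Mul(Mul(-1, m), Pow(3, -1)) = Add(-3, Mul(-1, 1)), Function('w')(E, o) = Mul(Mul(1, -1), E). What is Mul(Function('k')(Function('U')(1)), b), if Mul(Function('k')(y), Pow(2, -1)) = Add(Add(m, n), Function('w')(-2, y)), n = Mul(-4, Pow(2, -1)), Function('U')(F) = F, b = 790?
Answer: 18960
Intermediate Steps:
Function('w')(E, o) = Mul(-1, E)
m = 12 (m = Mul(-3, Add(-3, Mul(-1, 1))) = Mul(-3, Add(-3, -1)) = Mul(-3, -4) = 12)
n = -2 (n = Mul(-4, Rational(1, 2)) = -2)
Function('k')(y) = 24 (Function('k')(y) = Mul(2, Add(Add(12, -2), Mul(-1, -2))) = Mul(2, Add(10, 2)) = Mul(2, 12) = 24)
Mul(Function('k')(Function('U')(1)), b) = Mul(24, 790) = 18960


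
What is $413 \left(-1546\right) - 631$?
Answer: $-639129$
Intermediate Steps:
$413 \left(-1546\right) - 631 = -638498 - 631 = -639129$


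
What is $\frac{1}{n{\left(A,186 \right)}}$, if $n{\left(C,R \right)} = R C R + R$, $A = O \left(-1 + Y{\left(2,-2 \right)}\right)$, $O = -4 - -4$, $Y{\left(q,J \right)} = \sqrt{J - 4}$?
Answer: $\frac{1}{186} \approx 0.0053763$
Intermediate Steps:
$Y{\left(q,J \right)} = \sqrt{-4 + J}$
$O = 0$ ($O = -4 + 4 = 0$)
$A = 0$ ($A = 0 \left(-1 + \sqrt{-4 - 2}\right) = 0 \left(-1 + \sqrt{-6}\right) = 0 \left(-1 + i \sqrt{6}\right) = 0$)
$n{\left(C,R \right)} = R + C R^{2}$ ($n{\left(C,R \right)} = C R R + R = C R^{2} + R = R + C R^{2}$)
$\frac{1}{n{\left(A,186 \right)}} = \frac{1}{186 \left(1 + 0 \cdot 186\right)} = \frac{1}{186 \left(1 + 0\right)} = \frac{1}{186 \cdot 1} = \frac{1}{186}$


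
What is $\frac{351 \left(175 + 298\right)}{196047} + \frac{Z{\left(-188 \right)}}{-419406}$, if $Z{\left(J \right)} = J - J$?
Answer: $\frac{6149}{7261} \approx 0.84685$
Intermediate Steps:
$Z{\left(J \right)} = 0$
$\frac{351 \left(175 + 298\right)}{196047} + \frac{Z{\left(-188 \right)}}{-419406} = \frac{351 \left(175 + 298\right)}{196047} + \frac{0}{-419406} = 351 \cdot 473 \cdot \frac{1}{196047} + 0 \left(- \frac{1}{419406}\right) = 166023 \cdot \frac{1}{196047} + 0 = \frac{6149}{7261} + 0 = \frac{6149}{7261}$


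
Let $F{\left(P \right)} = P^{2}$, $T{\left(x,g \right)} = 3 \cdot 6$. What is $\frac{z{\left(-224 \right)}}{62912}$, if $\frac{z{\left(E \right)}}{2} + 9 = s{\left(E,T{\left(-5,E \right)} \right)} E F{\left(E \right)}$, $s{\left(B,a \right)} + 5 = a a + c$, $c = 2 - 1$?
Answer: $- \frac{3596615689}{31456} \approx -1.1434 \cdot 10^{5}$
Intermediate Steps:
$c = 1$ ($c = 2 - 1 = 1$)
$T{\left(x,g \right)} = 18$
$s{\left(B,a \right)} = -4 + a^{2}$ ($s{\left(B,a \right)} = -5 + \left(a a + 1\right) = -5 + \left(a^{2} + 1\right) = -5 + \left(1 + a^{2}\right) = -4 + a^{2}$)
$z{\left(E \right)} = -18 + 640 E^{3}$ ($z{\left(E \right)} = -18 + 2 \left(-4 + 18^{2}\right) E E^{2} = -18 + 2 \left(-4 + 324\right) E E^{2} = -18 + 2 \cdot 320 E E^{2} = -18 + 2 \cdot 320 E^{3} = -18 + 640 E^{3}$)
$\frac{z{\left(-224 \right)}}{62912} = \frac{-18 + 640 \left(-224\right)^{3}}{62912} = \left(-18 + 640 \left(-11239424\right)\right) \frac{1}{62912} = \left(-18 - 7193231360\right) \frac{1}{62912} = \left(-7193231378\right) \frac{1}{62912} = - \frac{3596615689}{31456}$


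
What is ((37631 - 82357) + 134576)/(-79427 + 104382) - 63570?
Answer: -317259900/4991 ≈ -63566.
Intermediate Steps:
((37631 - 82357) + 134576)/(-79427 + 104382) - 63570 = (-44726 + 134576)/24955 - 63570 = 89850*(1/24955) - 63570 = 17970/4991 - 63570 = -317259900/4991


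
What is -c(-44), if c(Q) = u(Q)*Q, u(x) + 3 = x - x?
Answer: -132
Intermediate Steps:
u(x) = -3 (u(x) = -3 + (x - x) = -3 + 0 = -3)
c(Q) = -3*Q
-c(-44) = -(-3)*(-44) = -1*132 = -132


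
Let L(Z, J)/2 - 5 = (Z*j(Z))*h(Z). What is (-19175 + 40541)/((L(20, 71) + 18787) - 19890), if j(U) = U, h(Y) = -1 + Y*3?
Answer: 2374/5123 ≈ 0.46340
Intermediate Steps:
h(Y) = -1 + 3*Y
L(Z, J) = 10 + 2*Z²*(-1 + 3*Z) (L(Z, J) = 10 + 2*((Z*Z)*(-1 + 3*Z)) = 10 + 2*(Z²*(-1 + 3*Z)) = 10 + 2*Z²*(-1 + 3*Z))
(-19175 + 40541)/((L(20, 71) + 18787) - 19890) = (-19175 + 40541)/(((10 + 2*20²*(-1 + 3*20)) + 18787) - 19890) = 21366/(((10 + 2*400*(-1 + 60)) + 18787) - 19890) = 21366/(((10 + 2*400*59) + 18787) - 19890) = 21366/(((10 + 47200) + 18787) - 19890) = 21366/((47210 + 18787) - 19890) = 21366/(65997 - 19890) = 21366/46107 = 21366*(1/46107) = 2374/5123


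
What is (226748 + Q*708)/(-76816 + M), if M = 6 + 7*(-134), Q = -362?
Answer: 7387/19437 ≈ 0.38005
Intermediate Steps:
M = -932 (M = 6 - 938 = -932)
(226748 + Q*708)/(-76816 + M) = (226748 - 362*708)/(-76816 - 932) = (226748 - 256296)/(-77748) = -29548*(-1/77748) = 7387/19437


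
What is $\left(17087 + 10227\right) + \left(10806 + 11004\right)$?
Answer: $49124$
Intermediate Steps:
$\left(17087 + 10227\right) + \left(10806 + 11004\right) = 27314 + 21810 = 49124$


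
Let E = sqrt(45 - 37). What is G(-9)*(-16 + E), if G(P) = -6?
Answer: 96 - 12*sqrt(2) ≈ 79.029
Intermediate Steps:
E = 2*sqrt(2) (E = sqrt(8) = 2*sqrt(2) ≈ 2.8284)
G(-9)*(-16 + E) = -6*(-16 + 2*sqrt(2)) = 96 - 12*sqrt(2)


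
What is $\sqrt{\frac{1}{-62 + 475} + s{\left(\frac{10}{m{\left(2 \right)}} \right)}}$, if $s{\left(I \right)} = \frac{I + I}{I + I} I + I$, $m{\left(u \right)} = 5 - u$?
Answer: $\frac{\sqrt{10237857}}{1239} \approx 2.5825$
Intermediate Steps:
$s{\left(I \right)} = 2 I$ ($s{\left(I \right)} = \frac{2 I}{2 I} I + I = 2 I \frac{1}{2 I} I + I = 1 I + I = I + I = 2 I$)
$\sqrt{\frac{1}{-62 + 475} + s{\left(\frac{10}{m{\left(2 \right)}} \right)}} = \sqrt{\frac{1}{-62 + 475} + 2 \frac{10}{5 - 2}} = \sqrt{\frac{1}{413} + 2 \frac{10}{5 - 2}} = \sqrt{\frac{1}{413} + 2 \cdot \frac{10}{3}} = \sqrt{\frac{1}{413} + \frac{20}{3}} = \sqrt{\frac{8263}{1239}} = \frac{\sqrt{10237857}}{1239}$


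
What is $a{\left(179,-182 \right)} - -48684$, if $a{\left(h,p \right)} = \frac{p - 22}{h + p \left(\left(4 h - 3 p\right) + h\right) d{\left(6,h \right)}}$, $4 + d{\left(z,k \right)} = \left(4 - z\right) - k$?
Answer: $\frac{787360635904}{16172883} \approx 48684.0$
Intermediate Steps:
$d{\left(z,k \right)} = - k - z$ ($d{\left(z,k \right)} = -4 - \left(-4 + k + z\right) = - k - z$)
$a{\left(h,p \right)} = \frac{-22 + p}{h + p \left(-6 - h\right) \left(- 3 p + 5 h\right)}$ ($a{\left(h,p \right)} = \frac{p - 22}{h + p \left(\left(4 h - 3 p\right) + h\right) \left(- h - 6\right)} = \frac{-22 + p}{h + p \left(\left(- 3 p + 4 h\right) + h\right) \left(- h - 6\right)} = \frac{-22 + p}{h + p \left(- 3 p + 5 h\right) \left(-6 - h\right)} = \frac{-22 + p}{h + p \left(-6 - h\right) \left(- 3 p + 5 h\right)}$)
$a{\left(179,-182 \right)} - -48684 = \frac{-22 - 182}{179 + 3 \left(-182\right)^{2} \left(6 + 179\right) - 895 \left(-182\right) \left(6 + 179\right)} - -48684 = \frac{1}{179 + 3 \cdot 33124 \cdot 185 - 895 \left(-182\right) 185} \left(-204\right) + 48684 = \frac{1}{179 + 18383820 + 30134650} \left(-204\right) + 48684 = \frac{1}{48518649} \left(-204\right) + 48684 = - \frac{68}{16172883} + 48684 = \frac{787360635904}{16172883}$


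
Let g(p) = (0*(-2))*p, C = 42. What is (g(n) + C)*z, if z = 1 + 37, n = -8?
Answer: 1596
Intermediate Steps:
g(p) = 0 (g(p) = 0*p = 0)
z = 38
(g(n) + C)*z = (0 + 42)*38 = 42*38 = 1596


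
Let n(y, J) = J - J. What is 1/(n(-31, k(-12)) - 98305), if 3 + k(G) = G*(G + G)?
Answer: -1/98305 ≈ -1.0172e-5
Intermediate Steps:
k(G) = -3 + 2*G² (k(G) = -3 + G*(G + G) = -3 + G*(2*G) = -3 + 2*G²)
n(y, J) = 0
1/(n(-31, k(-12)) - 98305) = 1/(0 - 98305) = 1/(-98305) = -1/98305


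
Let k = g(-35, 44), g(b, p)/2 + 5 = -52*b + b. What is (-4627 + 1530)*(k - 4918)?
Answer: 4205726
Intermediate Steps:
g(b, p) = -10 - 102*b (g(b, p) = -10 + 2*(-52*b + b) = -10 + 2*(-51*b) = -10 - 102*b)
k = 3560 (k = -10 - 102*(-35) = -10 + 3570 = 3560)
(-4627 + 1530)*(k - 4918) = (-4627 + 1530)*(3560 - 4918) = -3097*(-1358) = 4205726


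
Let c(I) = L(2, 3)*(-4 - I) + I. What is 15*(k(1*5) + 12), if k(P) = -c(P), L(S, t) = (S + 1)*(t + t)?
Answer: 2535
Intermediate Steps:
L(S, t) = 2*t*(1 + S) (L(S, t) = (1 + S)*(2*t) = 2*t*(1 + S))
c(I) = -72 - 17*I (c(I) = (2*3*(1 + 2))*(-4 - I) + I = (2*3*3)*(-4 - I) + I = 18*(-4 - I) + I = (-72 - 18*I) + I = -72 - 17*I)
k(P) = 72 + 17*P (k(P) = -(-72 - 17*P) = 72 + 17*P)
15*(k(1*5) + 12) = 15*((72 + 17*(1*5)) + 12) = 15*((72 + 17*5) + 12) = 15*((72 + 85) + 12) = 15*(157 + 12) = 15*169 = 2535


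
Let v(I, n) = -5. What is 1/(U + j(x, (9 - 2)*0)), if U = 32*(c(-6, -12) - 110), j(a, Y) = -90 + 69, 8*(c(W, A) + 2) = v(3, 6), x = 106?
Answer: -1/3625 ≈ -0.00027586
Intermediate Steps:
c(W, A) = -21/8 (c(W, A) = -2 + (⅛)*(-5) = -2 - 5/8 = -21/8)
j(a, Y) = -21
U = -3604 (U = 32*(-21/8 - 110) = 32*(-901/8) = -3604)
1/(U + j(x, (9 - 2)*0)) = 1/(-3604 - 21) = 1/(-3625) = -1/3625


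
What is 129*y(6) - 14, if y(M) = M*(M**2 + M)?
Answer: 32494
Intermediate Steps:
y(M) = M*(M + M**2)
129*y(6) - 14 = 129*(6**2*(1 + 6)) - 14 = 129*(36*7) - 14 = 129*252 - 14 = 32508 - 14 = 32494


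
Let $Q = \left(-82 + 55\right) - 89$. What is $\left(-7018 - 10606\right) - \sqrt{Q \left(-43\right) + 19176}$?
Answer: $-17624 - 2 \sqrt{6041} \approx -17779.0$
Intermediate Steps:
$Q = -116$ ($Q = -27 - 89 = -116$)
$\left(-7018 - 10606\right) - \sqrt{Q \left(-43\right) + 19176} = \left(-7018 - 10606\right) - \sqrt{\left(-116\right) \left(-43\right) + 19176} = -17624 - \sqrt{4988 + 19176} = -17624 - \sqrt{24164} = -17624 - 2 \sqrt{6041}$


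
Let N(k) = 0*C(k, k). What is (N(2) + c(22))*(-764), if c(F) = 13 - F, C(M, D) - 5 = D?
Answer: 6876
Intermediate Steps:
C(M, D) = 5 + D
N(k) = 0 (N(k) = 0*(5 + k) = 0)
(N(2) + c(22))*(-764) = (0 + (13 - 1*22))*(-764) = (0 + (13 - 22))*(-764) = (0 - 9)*(-764) = -9*(-764) = 6876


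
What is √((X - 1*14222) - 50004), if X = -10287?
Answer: I*√74513 ≈ 272.97*I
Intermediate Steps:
√((X - 1*14222) - 50004) = √((-10287 - 1*14222) - 50004) = √((-10287 - 14222) - 50004) = √(-24509 - 50004) = √(-74513) = I*√74513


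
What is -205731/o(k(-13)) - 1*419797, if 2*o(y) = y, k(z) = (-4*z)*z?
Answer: -141685655/338 ≈ -4.1919e+5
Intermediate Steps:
k(z) = -4*z²
o(y) = y/2
-205731/o(k(-13)) - 1*419797 = -205731/((-4*(-13)²)/2) - 1*419797 = -205731/((-4*169)/2) - 419797 = -205731/((½)*(-676)) - 419797 = -205731/(-338) - 419797 = -205731*(-1/338) - 419797 = 205731/338 - 419797 = -141685655/338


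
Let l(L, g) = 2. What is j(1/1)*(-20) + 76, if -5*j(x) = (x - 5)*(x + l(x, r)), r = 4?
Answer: 28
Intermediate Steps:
j(x) = -(-5 + x)*(2 + x)/5 (j(x) = -(x - 5)*(x + 2)/5 = -(-5 + x)*(2 + x)/5)
j(1/1)*(-20) + 76 = (2 - (1/1)**2/5 + (3/5)/1)*(-20) + 76 = (2 - 1/5*1**2 + (3/5)*1)*(-20) + 76 = (2 - 1/5*1 + 3/5)*(-20) + 76 = (2 - 1/5 + 3/5)*(-20) + 76 = (12/5)*(-20) + 76 = -48 + 76 = 28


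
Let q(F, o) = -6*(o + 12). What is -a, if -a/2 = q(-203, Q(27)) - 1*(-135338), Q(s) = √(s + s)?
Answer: 270532 - 36*√6 ≈ 2.7044e+5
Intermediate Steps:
Q(s) = √2*√s (Q(s) = √(2*s) = √2*√s)
q(F, o) = -72 - 6*o (q(F, o) = -6*(12 + o) = -72 - 6*o)
a = -270532 + 36*√6 (a = -2*((-72 - 6*√2*√27) - 1*(-135338)) = -2*((-72 - 6*√2*3*√3) + 135338) = -2*((-72 - 18*√6) + 135338) = -2*(135266 - 18*√6) = -270532 + 36*√6 ≈ -2.7044e+5)
-a = -(-270532 + 36*√6) = 270532 - 36*√6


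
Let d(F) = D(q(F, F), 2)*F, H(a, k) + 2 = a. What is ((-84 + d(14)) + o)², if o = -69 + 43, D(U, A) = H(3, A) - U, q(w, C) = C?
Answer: 85264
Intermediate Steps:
H(a, k) = -2 + a
D(U, A) = 1 - U (D(U, A) = (-2 + 3) - U = 1 - U)
o = -26
d(F) = F*(1 - F) (d(F) = (1 - F)*F = F*(1 - F))
((-84 + d(14)) + o)² = ((-84 + 14*(1 - 1*14)) - 26)² = ((-84 + 14*(1 - 14)) - 26)² = ((-84 + 14*(-13)) - 26)² = ((-84 - 182) - 26)² = (-266 - 26)² = (-292)² = 85264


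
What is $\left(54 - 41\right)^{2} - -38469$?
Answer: $38638$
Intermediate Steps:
$\left(54 - 41\right)^{2} - -38469 = 13^{2} + 38469 = 169 + 38469 = 38638$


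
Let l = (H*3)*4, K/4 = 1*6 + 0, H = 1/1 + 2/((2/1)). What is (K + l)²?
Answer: 2304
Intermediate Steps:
H = 2 (H = 1*1 + 2/((2*1)) = 1 + 2/2 = 1 + 2*(½) = 1 + 1 = 2)
K = 24 (K = 4*(1*6 + 0) = 4*(6 + 0) = 4*6 = 24)
l = 24 (l = (2*3)*4 = 6*4 = 24)
(K + l)² = (24 + 24)² = 48² = 2304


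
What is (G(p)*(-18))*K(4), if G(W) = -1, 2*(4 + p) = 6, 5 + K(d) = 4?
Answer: -18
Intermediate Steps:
K(d) = -1 (K(d) = -5 + 4 = -1)
p = -1 (p = -4 + (½)*6 = -4 + 3 = -1)
(G(p)*(-18))*K(4) = -1*(-18)*(-1) = 18*(-1) = -18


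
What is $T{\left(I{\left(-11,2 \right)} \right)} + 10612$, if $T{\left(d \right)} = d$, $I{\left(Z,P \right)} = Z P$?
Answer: $10590$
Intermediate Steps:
$I{\left(Z,P \right)} = P Z$
$T{\left(I{\left(-11,2 \right)} \right)} + 10612 = 2 \left(-11\right) + 10612 = -22 + 10612 = 10590$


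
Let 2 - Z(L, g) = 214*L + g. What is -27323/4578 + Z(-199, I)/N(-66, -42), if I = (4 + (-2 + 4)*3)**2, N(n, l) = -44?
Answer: -48928069/50358 ≈ -971.60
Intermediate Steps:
I = 100 (I = (4 + 2*3)**2 = (4 + 6)**2 = 10**2 = 100)
Z(L, g) = 2 - g - 214*L (Z(L, g) = 2 - (214*L + g) = 2 - (g + 214*L) = 2 + (-g - 214*L) = 2 - g - 214*L)
-27323/4578 + Z(-199, I)/N(-66, -42) = -27323/4578 + (2 - 1*100 - 214*(-199))/(-44) = -27323*1/4578 + (2 - 100 + 42586)*(-1/44) = -27323/4578 + 42488*(-1/44) = -27323/4578 - 10622/11 = -48928069/50358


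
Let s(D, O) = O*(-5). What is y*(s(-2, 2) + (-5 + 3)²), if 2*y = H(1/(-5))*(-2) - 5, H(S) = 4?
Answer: 39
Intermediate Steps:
s(D, O) = -5*O
y = -13/2 (y = (4*(-2) - 5)/2 = (-8 - 5)/2 = (½)*(-13) = -13/2 ≈ -6.5000)
y*(s(-2, 2) + (-5 + 3)²) = -13*(-5*2 + (-5 + 3)²)/2 = -13*(-10 + (-2)²)/2 = -13*(-10 + 4)/2 = -13/2*(-6) = 39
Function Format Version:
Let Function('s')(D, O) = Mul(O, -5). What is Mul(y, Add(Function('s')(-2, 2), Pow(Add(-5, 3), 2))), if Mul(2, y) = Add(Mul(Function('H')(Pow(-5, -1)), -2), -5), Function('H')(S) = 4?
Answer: 39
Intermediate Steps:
Function('s')(D, O) = Mul(-5, O)
y = Rational(-13, 2) (y = Mul(Rational(1, 2), Add(Mul(4, -2), -5)) = Mul(Rational(1, 2), Add(-8, -5)) = Mul(Rational(1, 2), -13) = Rational(-13, 2) ≈ -6.5000)
Mul(y, Add(Function('s')(-2, 2), Pow(Add(-5, 3), 2))) = Mul(Rational(-13, 2), Add(Mul(-5, 2), Pow(Add(-5, 3), 2))) = Mul(Rational(-13, 2), Add(-10, Pow(-2, 2))) = Mul(Rational(-13, 2), Add(-10, 4)) = Mul(Rational(-13, 2), -6) = 39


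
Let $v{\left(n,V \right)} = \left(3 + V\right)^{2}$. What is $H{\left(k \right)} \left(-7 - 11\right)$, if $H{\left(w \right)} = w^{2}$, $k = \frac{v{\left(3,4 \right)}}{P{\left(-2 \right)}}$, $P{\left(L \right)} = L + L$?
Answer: $- \frac{21609}{8} \approx -2701.1$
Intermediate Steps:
$P{\left(L \right)} = 2 L$
$k = - \frac{49}{4}$ ($k = \frac{\left(3 + 4\right)^{2}}{2 \left(-2\right)} = \frac{7^{2}}{-4} = 49 \left(- \frac{1}{4}\right) = - \frac{49}{4} \approx -12.25$)
$H{\left(k \right)} \left(-7 - 11\right) = \left(- \frac{49}{4}\right)^{2} \left(-7 - 11\right) = \frac{2401}{16} \left(-18\right) = - \frac{21609}{8}$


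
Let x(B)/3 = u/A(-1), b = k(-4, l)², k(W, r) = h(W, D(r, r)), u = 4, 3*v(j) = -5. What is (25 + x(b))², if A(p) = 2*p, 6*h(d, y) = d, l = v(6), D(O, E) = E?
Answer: 361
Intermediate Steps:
v(j) = -5/3 (v(j) = (⅓)*(-5) = -5/3)
l = -5/3 ≈ -1.6667
h(d, y) = d/6
k(W, r) = W/6
b = 4/9 (b = ((⅙)*(-4))² = (-⅔)² = 4/9 ≈ 0.44444)
x(B) = -6 (x(B) = 3*(4/((2*(-1)))) = 3*(4/(-2)) = 3*(4*(-½)) = 3*(-2) = -6)
(25 + x(b))² = (25 - 6)² = 19² = 361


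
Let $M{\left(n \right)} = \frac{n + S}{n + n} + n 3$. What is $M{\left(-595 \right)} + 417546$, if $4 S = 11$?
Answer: $\frac{1979024729}{4760} \approx 4.1576 \cdot 10^{5}$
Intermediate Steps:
$S = \frac{11}{4}$ ($S = \frac{1}{4} \cdot 11 = \frac{11}{4} \approx 2.75$)
$M{\left(n \right)} = 3 n + \frac{\frac{11}{4} + n}{2 n}$ ($M{\left(n \right)} = \frac{n + \frac{11}{4}}{n + n} + n 3 = \frac{\frac{11}{4} + n}{2 n} + 3 n = 3 n + \frac{\frac{11}{4} + n}{2 n}$)
$M{\left(-595 \right)} + 417546 = \left(\frac{1}{2} + 3 \left(-595\right) + \frac{11}{8 \left(-595\right)}\right) + 417546 = \left(\frac{1}{2} - 1785 + \frac{11}{8} \left(- \frac{1}{595}\right)\right) + 417546 = \left(\frac{1}{2} - 1785 - \frac{11}{4760}\right) + 417546 = - \frac{8494231}{4760} + 417546 = \frac{1979024729}{4760}$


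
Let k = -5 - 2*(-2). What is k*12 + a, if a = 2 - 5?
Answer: -15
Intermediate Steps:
a = -3
k = -1 (k = -5 + 4 = -1)
k*12 + a = -1*12 - 3 = -12 - 3 = -15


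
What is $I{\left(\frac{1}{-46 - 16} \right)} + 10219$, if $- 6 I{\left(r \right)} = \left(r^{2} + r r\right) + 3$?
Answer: $\frac{117839741}{11532} \approx 10219.0$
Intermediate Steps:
$I{\left(r \right)} = - \frac{1}{2} - \frac{r^{2}}{3}$ ($I{\left(r \right)} = - \frac{\left(r^{2} + r r\right) + 3}{6} = - \frac{\left(r^{2} + r^{2}\right) + 3}{6} = - \frac{2 r^{2} + 3}{6} = - \frac{3 + 2 r^{2}}{6} = - \frac{1}{2} - \frac{r^{2}}{3}$)
$I{\left(\frac{1}{-46 - 16} \right)} + 10219 = \left(- \frac{1}{2} - \frac{\left(\frac{1}{-46 - 16}\right)^{2}}{3}\right) + 10219 = \left(- \frac{1}{2} - \frac{\left(\frac{1}{-62}\right)^{2}}{3}\right) + 10219 = \left(- \frac{1}{2} - \frac{\left(- \frac{1}{62}\right)^{2}}{3}\right) + 10219 = \left(- \frac{1}{2} - \frac{1}{11532}\right) + 10219 = - \frac{5767}{11532} + 10219 = \frac{117839741}{11532}$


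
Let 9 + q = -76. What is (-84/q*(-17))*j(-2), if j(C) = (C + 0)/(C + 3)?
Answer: 168/5 ≈ 33.600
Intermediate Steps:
q = -85 (q = -9 - 76 = -85)
j(C) = C/(3 + C)
(-84/q*(-17))*j(-2) = (-84/(-85)*(-17))*(-2/(3 - 2)) = (-84*(-1/85)*(-17))*(-2/1) = ((84/85)*(-17))*(-2*1) = -84/5*(-2) = 168/5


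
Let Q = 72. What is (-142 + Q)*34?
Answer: -2380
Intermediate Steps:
(-142 + Q)*34 = (-142 + 72)*34 = -70*34 = -2380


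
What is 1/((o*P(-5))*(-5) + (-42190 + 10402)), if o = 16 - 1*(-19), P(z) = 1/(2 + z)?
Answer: -3/95189 ≈ -3.1516e-5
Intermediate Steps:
o = 35 (o = 16 + 19 = 35)
1/((o*P(-5))*(-5) + (-42190 + 10402)) = 1/((35/(2 - 5))*(-5) + (-42190 + 10402)) = 1/((35/(-3))*(-5) - 31788) = 1/((35*(-⅓))*(-5) - 31788) = 1/(-35/3*(-5) - 31788) = 1/(175/3 - 31788) = 1/(-95189/3) = -3/95189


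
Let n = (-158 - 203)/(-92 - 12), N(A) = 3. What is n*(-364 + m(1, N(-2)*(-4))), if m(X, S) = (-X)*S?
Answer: -15884/13 ≈ -1221.8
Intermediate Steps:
m(X, S) = -S*X
n = 361/104 (n = -361/(-104) = -361*(-1/104) = 361/104 ≈ 3.4712)
n*(-364 + m(1, N(-2)*(-4))) = 361*(-364 - 1*3*(-4)*1)/104 = 361*(-364 - 1*(-12)*1)/104 = 361*(-364 + 12)/104 = (361/104)*(-352) = -15884/13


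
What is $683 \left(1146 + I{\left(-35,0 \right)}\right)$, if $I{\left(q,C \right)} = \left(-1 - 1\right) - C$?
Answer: $781352$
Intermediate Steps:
$I{\left(q,C \right)} = -2 - C$ ($I{\left(q,C \right)} = \left(-1 - 1\right) - C = -2 - C$)
$683 \left(1146 + I{\left(-35,0 \right)}\right) = 683 \left(1146 - 2\right) = 683 \cdot 1144 = 781352$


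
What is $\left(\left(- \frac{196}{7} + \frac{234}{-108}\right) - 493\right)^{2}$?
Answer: $\frac{9853321}{36} \approx 2.737 \cdot 10^{5}$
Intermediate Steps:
$\left(\left(- \frac{196}{7} + \frac{234}{-108}\right) - 493\right)^{2} = \left(\left(\left(-196\right) \frac{1}{7} + 234 \left(- \frac{1}{108}\right)\right) - 493\right)^{2} = \left(\left(-28 - \frac{13}{6}\right) - 493\right)^{2} = \left(- \frac{181}{6} - 493\right)^{2} = \left(- \frac{3139}{6}\right)^{2} = \frac{9853321}{36}$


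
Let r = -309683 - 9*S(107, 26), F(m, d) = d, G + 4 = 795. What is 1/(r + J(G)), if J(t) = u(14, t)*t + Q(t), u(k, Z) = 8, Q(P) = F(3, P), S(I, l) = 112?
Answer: -1/303572 ≈ -3.2941e-6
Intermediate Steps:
G = 791 (G = -4 + 795 = 791)
Q(P) = P
r = -310691 (r = -309683 - 9*112 = -309683 - 1*1008 = -309683 - 1008 = -310691)
J(t) = 9*t (J(t) = 8*t + t = 9*t)
1/(r + J(G)) = 1/(-310691 + 9*791) = 1/(-310691 + 7119) = 1/(-303572) = -1/303572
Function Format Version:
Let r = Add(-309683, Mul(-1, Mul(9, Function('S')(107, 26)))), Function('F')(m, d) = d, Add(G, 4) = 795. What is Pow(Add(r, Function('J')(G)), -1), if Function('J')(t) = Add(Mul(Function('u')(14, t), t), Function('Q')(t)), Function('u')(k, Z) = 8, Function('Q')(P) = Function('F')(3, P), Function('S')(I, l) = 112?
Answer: Rational(-1, 303572) ≈ -3.2941e-6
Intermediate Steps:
G = 791 (G = Add(-4, 795) = 791)
Function('Q')(P) = P
r = -310691 (r = Add(-309683, Mul(-1, Mul(9, 112))) = Add(-309683, Mul(-1, 1008)) = Add(-309683, -1008) = -310691)
Function('J')(t) = Mul(9, t) (Function('J')(t) = Add(Mul(8, t), t) = Mul(9, t))
Pow(Add(r, Function('J')(G)), -1) = Pow(Add(-310691, Mul(9, 791)), -1) = Pow(Add(-310691, 7119), -1) = Pow(-303572, -1) = Rational(-1, 303572)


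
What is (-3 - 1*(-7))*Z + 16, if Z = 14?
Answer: 72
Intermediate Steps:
(-3 - 1*(-7))*Z + 16 = (-3 - 1*(-7))*14 + 16 = (-3 + 7)*14 + 16 = 4*14 + 16 = 56 + 16 = 72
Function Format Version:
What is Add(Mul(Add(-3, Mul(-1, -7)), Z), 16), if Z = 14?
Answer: 72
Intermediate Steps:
Add(Mul(Add(-3, Mul(-1, -7)), Z), 16) = Add(Mul(Add(-3, Mul(-1, -7)), 14), 16) = Add(Mul(Add(-3, 7), 14), 16) = Add(Mul(4, 14), 16) = Add(56, 16) = 72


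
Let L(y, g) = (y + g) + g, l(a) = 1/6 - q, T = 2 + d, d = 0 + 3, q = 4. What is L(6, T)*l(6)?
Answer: -184/3 ≈ -61.333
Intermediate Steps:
d = 3
T = 5 (T = 2 + 3 = 5)
l(a) = -23/6 (l(a) = 1/6 - 1*4 = ⅙ - 4 = -23/6)
L(y, g) = y + 2*g (L(y, g) = (g + y) + g = y + 2*g)
L(6, T)*l(6) = (6 + 2*5)*(-23/6) = (6 + 10)*(-23/6) = 16*(-23/6) = -184/3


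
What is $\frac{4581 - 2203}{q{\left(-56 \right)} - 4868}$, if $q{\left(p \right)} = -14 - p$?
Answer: $- \frac{1189}{2413} \approx -0.49275$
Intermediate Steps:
$\frac{4581 - 2203}{q{\left(-56 \right)} - 4868} = \frac{4581 - 2203}{\left(-14 - -56\right) - 4868} = \frac{2378}{\left(-14 + 56\right) - 4868} = \frac{2378}{42 - 4868} = \frac{2378}{-4826} = 2378 \left(- \frac{1}{4826}\right) = - \frac{1189}{2413}$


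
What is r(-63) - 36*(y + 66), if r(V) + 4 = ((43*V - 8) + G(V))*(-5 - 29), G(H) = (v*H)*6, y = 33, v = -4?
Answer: 37402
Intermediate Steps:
G(H) = -24*H (G(H) = -4*H*6 = -24*H)
r(V) = 268 - 646*V (r(V) = -4 + ((43*V - 8) - 24*V)*(-5 - 29) = -4 + ((-8 + 43*V) - 24*V)*(-34) = -4 + (-8 + 19*V)*(-34) = -4 + (272 - 646*V) = 268 - 646*V)
r(-63) - 36*(y + 66) = (268 - 646*(-63)) - 36*(33 + 66) = (268 + 40698) - 36*99 = 40966 - 3564 = 37402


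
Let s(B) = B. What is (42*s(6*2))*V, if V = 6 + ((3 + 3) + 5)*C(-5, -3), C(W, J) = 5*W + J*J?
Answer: -85680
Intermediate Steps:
C(W, J) = J² + 5*W (C(W, J) = 5*W + J² = J² + 5*W)
V = -170 (V = 6 + ((3 + 3) + 5)*((-3)² + 5*(-5)) = 6 + (6 + 5)*(9 - 25) = 6 + 11*(-16) = 6 - 176 = -170)
(42*s(6*2))*V = (42*(6*2))*(-170) = (42*12)*(-170) = 504*(-170) = -85680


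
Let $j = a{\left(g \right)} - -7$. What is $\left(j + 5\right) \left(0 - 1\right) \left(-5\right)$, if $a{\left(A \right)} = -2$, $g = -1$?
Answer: $50$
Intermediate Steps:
$j = 5$ ($j = -2 - -7 = -2 + 7 = 5$)
$\left(j + 5\right) \left(0 - 1\right) \left(-5\right) = \left(5 + 5\right) \left(0 - 1\right) \left(-5\right) = 10 \left(\left(-1\right) \left(-5\right)\right) = 10 \cdot 5 = 50$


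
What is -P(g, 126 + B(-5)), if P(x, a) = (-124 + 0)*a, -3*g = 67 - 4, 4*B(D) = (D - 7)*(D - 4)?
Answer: 18972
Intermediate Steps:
B(D) = (-7 + D)*(-4 + D)/4 (B(D) = ((D - 7)*(D - 4))/4 = ((-7 + D)*(-4 + D))/4 = (-7 + D)*(-4 + D)/4)
g = -21 (g = -(67 - 4)/3 = -1/3*63 = -21)
P(x, a) = -124*a
-P(g, 126 + B(-5)) = -(-124)*(126 + (7 - 11/4*(-5) + (1/4)*(-5)**2)) = -(-124)*(126 + (7 + 55/4 + (1/4)*25)) = -(-124)*(126 + (7 + 55/4 + 25/4)) = -(-124)*(126 + 27) = -(-124)*153 = -1*(-18972) = 18972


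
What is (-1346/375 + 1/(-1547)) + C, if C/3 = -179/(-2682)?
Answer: -586011701/172877250 ≈ -3.3898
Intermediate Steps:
C = 179/894 (C = 3*(-179/(-2682)) = 3*(-179*(-1/2682)) = 3*(179/2682) = 179/894 ≈ 0.20022)
(-1346/375 + 1/(-1547)) + C = (-1346/375 + 1/(-1547)) + 179/894 = (-1346*1/375 - 1/1547) + 179/894 = (-1346/375 - 1/1547) + 179/894 = -2082637/580125 + 179/894 = -586011701/172877250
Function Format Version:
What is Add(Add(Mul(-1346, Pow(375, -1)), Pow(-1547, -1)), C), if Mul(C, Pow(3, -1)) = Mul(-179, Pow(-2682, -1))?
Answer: Rational(-586011701, 172877250) ≈ -3.3898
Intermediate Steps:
C = Rational(179, 894) (C = Mul(3, Mul(-179, Pow(-2682, -1))) = Mul(3, Mul(-179, Rational(-1, 2682))) = Mul(3, Rational(179, 2682)) = Rational(179, 894) ≈ 0.20022)
Add(Add(Mul(-1346, Pow(375, -1)), Pow(-1547, -1)), C) = Add(Add(Mul(-1346, Pow(375, -1)), Pow(-1547, -1)), Rational(179, 894)) = Add(Add(Mul(-1346, Rational(1, 375)), Rational(-1, 1547)), Rational(179, 894)) = Add(Add(Rational(-1346, 375), Rational(-1, 1547)), Rational(179, 894)) = Add(Rational(-2082637, 580125), Rational(179, 894)) = Rational(-586011701, 172877250)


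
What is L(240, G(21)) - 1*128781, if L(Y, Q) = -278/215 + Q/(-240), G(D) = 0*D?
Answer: -27688193/215 ≈ -1.2878e+5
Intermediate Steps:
G(D) = 0
L(Y, Q) = -278/215 - Q/240 (L(Y, Q) = -278*1/215 + Q*(-1/240) = -278/215 - Q/240)
L(240, G(21)) - 1*128781 = (-278/215 - 1/240*0) - 1*128781 = (-278/215 + 0) - 128781 = -278/215 - 128781 = -27688193/215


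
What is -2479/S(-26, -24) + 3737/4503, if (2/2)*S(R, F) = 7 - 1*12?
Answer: 11181622/22515 ≈ 496.63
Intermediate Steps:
S(R, F) = -5 (S(R, F) = 7 - 1*12 = 7 - 12 = -5)
-2479/S(-26, -24) + 3737/4503 = -2479/(-5) + 3737/4503 = -2479*(-1/5) + 3737*(1/4503) = 2479/5 + 3737/4503 = 11181622/22515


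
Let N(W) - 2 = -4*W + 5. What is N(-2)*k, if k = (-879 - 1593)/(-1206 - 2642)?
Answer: 4635/481 ≈ 9.6362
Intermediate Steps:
k = 309/481 (k = -2472/(-3848) = -2472*(-1/3848) = 309/481 ≈ 0.64241)
N(W) = 7 - 4*W (N(W) = 2 + (-4*W + 5) = 2 + (5 - 4*W) = 7 - 4*W)
N(-2)*k = (7 - 4*(-2))*(309/481) = (7 + 8)*(309/481) = 15*(309/481) = 4635/481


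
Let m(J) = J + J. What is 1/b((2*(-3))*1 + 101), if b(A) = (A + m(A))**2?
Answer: 1/81225 ≈ 1.2311e-5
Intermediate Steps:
m(J) = 2*J
b(A) = 9*A**2 (b(A) = (A + 2*A)**2 = (3*A)**2 = 9*A**2)
1/b((2*(-3))*1 + 101) = 1/(9*((2*(-3))*1 + 101)**2) = 1/(9*(-6*1 + 101)**2) = 1/(9*(-6 + 101)**2) = 1/(9*95**2) = 1/(9*9025) = 1/81225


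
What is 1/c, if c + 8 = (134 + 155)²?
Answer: 1/83513 ≈ 1.1974e-5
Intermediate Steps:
c = 83513 (c = -8 + (134 + 155)² = -8 + 289² = -8 + 83521 = 83513)
1/c = 1/83513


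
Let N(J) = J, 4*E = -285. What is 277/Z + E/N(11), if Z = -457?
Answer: -142433/20108 ≈ -7.0834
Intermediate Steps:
E = -285/4 (E = (1/4)*(-285) = -285/4 ≈ -71.250)
277/Z + E/N(11) = 277/(-457) - 285/4/11 = 277*(-1/457) - 285/4*1/11 = -277/457 - 285/44 = -142433/20108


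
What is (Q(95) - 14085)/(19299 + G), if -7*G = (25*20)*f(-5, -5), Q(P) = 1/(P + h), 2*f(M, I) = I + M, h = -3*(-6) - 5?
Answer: -10648253/14860044 ≈ -0.71657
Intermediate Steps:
h = 13 (h = 18 - 5 = 13)
f(M, I) = I/2 + M/2 (f(M, I) = (I + M)/2 = I/2 + M/2)
Q(P) = 1/(13 + P) (Q(P) = 1/(P + 13) = 1/(13 + P))
G = 2500/7 (G = -25*20*((1/2)*(-5) + (1/2)*(-5))/7 = -500*(-5/2 - 5/2)/7 = -500*(-5)/7 = -1/7*(-2500) = 2500/7 ≈ 357.14)
(Q(95) - 14085)/(19299 + G) = (1/(13 + 95) - 14085)/(19299 + 2500/7) = (1/108 - 14085)/(137593/7) = (1/108 - 14085)*(7/137593) = -1521179/108*7/137593 = -10648253/14860044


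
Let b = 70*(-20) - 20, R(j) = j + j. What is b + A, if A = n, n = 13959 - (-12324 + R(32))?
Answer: 24799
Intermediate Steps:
R(j) = 2*j
n = 26219 (n = 13959 - (-12324 + 2*32) = 13959 - (-12324 + 64) = 13959 - 1*(-12260) = 13959 + 12260 = 26219)
A = 26219
b = -1420 (b = -1400 - 20 = -1420)
b + A = -1420 + 26219 = 24799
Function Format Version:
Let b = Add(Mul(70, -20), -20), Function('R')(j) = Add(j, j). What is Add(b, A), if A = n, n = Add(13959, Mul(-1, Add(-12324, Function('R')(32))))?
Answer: 24799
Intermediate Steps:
Function('R')(j) = Mul(2, j)
n = 26219 (n = Add(13959, Mul(-1, Add(-12324, Mul(2, 32)))) = Add(13959, Mul(-1, Add(-12324, 64))) = Add(13959, Mul(-1, -12260)) = Add(13959, 12260) = 26219)
A = 26219
b = -1420 (b = Add(-1400, -20) = -1420)
Add(b, A) = Add(-1420, 26219) = 24799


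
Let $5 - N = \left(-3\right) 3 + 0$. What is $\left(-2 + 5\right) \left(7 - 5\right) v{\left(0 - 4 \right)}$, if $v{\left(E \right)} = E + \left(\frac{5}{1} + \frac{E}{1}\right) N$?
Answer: $60$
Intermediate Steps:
$N = 14$ ($N = 5 - \left(\left(-3\right) 3 + 0\right) = 5 - \left(-9 + 0\right) = 5 - -9 = 5 + 9 = 14$)
$v{\left(E \right)} = 70 + 15 E$ ($v{\left(E \right)} = E + \left(\frac{5}{1} + \frac{E}{1}\right) 14 = E + \left(5 \cdot 1 + E 1\right) 14 = E + \left(5 + E\right) 14 = E + \left(70 + 14 E\right) = 70 + 15 E$)
$\left(-2 + 5\right) \left(7 - 5\right) v{\left(0 - 4 \right)} = \left(-2 + 5\right) \left(7 - 5\right) \left(70 + 15 \left(0 - 4\right)\right) = 3 \cdot 2 \left(70 + 15 \left(0 - 4\right)\right) = 6 \left(70 + 15 \left(-4\right)\right) = 6 \left(70 - 60\right) = 6 \cdot 10 = 60$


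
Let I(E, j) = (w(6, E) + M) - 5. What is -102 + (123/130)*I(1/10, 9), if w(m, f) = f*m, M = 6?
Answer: -32658/325 ≈ -100.49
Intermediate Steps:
I(E, j) = 1 + 6*E (I(E, j) = (E*6 + 6) - 5 = (6*E + 6) - 5 = (6 + 6*E) - 5 = 1 + 6*E)
-102 + (123/130)*I(1/10, 9) = -102 + (123/130)*(1 + 6/10) = -102 + (123*(1/130))*(1 + 6*(1/10)) = -102 + 123*(1 + 3/5)/130 = -102 + (123/130)*(8/5) = -102 + 492/325 = -32658/325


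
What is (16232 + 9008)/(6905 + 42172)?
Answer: 25240/49077 ≈ 0.51429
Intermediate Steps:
(16232 + 9008)/(6905 + 42172) = 25240/49077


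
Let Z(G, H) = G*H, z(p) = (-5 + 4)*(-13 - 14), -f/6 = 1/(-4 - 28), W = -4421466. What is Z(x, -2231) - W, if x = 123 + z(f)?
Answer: 4086816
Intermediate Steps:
f = 3/16 (f = -6/(-4 - 28) = -6/(-32) = -6*(-1/32) = 3/16 ≈ 0.18750)
z(p) = 27 (z(p) = -1*(-27) = 27)
x = 150 (x = 123 + 27 = 150)
Z(x, -2231) - W = 150*(-2231) - 1*(-4421466) = -334650 + 4421466 = 4086816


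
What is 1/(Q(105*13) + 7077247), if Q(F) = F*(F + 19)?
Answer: 1/8966407 ≈ 1.1153e-7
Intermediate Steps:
Q(F) = F*(19 + F)
1/(Q(105*13) + 7077247) = 1/((105*13)*(19 + 105*13) + 7077247) = 1/(1365*(19 + 1365) + 7077247) = 1/(1365*1384 + 7077247) = 1/(1889160 + 7077247) = 1/8966407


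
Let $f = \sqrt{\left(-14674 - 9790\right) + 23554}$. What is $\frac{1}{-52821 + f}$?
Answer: $- \frac{52821}{2790058951} - \frac{i \sqrt{910}}{2790058951} \approx -1.8932 \cdot 10^{-5} - 1.0812 \cdot 10^{-8} i$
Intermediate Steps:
$f = i \sqrt{910}$ ($f = \sqrt{-24464 + 23554} = \sqrt{-910} = i \sqrt{910} \approx 30.166 i$)
$\frac{1}{-52821 + f} = \frac{1}{-52821 + i \sqrt{910}}$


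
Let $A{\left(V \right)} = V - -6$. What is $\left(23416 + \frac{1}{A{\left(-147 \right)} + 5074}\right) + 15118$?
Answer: $\frac{190088223}{4933} \approx 38534.0$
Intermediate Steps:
$A{\left(V \right)} = 6 + V$ ($A{\left(V \right)} = V + 6 = 6 + V$)
$\left(23416 + \frac{1}{A{\left(-147 \right)} + 5074}\right) + 15118 = \left(23416 + \frac{1}{\left(6 - 147\right) + 5074}\right) + 15118 = \left(23416 + \frac{1}{-141 + 5074}\right) + 15118 = \left(23416 + \frac{1}{4933}\right) + 15118 = \frac{115511129}{4933} + 15118 = \frac{190088223}{4933}$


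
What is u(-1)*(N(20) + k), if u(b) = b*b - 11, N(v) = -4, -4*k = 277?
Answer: 1465/2 ≈ 732.50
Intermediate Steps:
k = -277/4 (k = -¼*277 = -277/4 ≈ -69.250)
u(b) = -11 + b² (u(b) = b² - 11 = -11 + b²)
u(-1)*(N(20) + k) = (-11 + (-1)²)*(-4 - 277/4) = (-11 + 1)*(-293/4) = -10*(-293/4) = 1465/2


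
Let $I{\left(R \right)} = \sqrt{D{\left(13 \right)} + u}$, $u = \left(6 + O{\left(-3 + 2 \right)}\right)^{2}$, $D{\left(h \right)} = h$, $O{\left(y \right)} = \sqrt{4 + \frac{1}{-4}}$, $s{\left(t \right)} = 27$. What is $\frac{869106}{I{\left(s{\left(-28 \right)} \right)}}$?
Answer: $\frac{1738212}{\sqrt{211 + 24 \sqrt{15}}} \approx 99701.0$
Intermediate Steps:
$O{\left(y \right)} = \frac{\sqrt{15}}{2}$ ($O{\left(y \right)} = \sqrt{4 - \frac{1}{4}} = \sqrt{\frac{15}{4}} = \frac{\sqrt{15}}{2}$)
$u = \left(6 + \frac{\sqrt{15}}{2}\right)^{2} \approx 62.988$
$I{\left(R \right)} = \sqrt{13 + \frac{\left(12 + \sqrt{15}\right)^{2}}{4}}$
$\frac{869106}{I{\left(s{\left(-28 \right)} \right)}} = \frac{869106}{\frac{1}{2} \sqrt{211 + 24 \sqrt{15}}} = 869106 \frac{2}{\sqrt{211 + 24 \sqrt{15}}} = \frac{1738212}{\sqrt{211 + 24 \sqrt{15}}}$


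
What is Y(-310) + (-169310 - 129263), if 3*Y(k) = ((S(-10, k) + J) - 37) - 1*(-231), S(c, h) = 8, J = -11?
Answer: -895528/3 ≈ -2.9851e+5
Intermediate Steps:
Y(k) = 191/3 (Y(k) = (((8 - 11) - 37) - 1*(-231))/3 = ((-3 - 37) + 231)/3 = (-40 + 231)/3 = (⅓)*191 = 191/3)
Y(-310) + (-169310 - 129263) = 191/3 + (-169310 - 129263) = 191/3 - 298573 = -895528/3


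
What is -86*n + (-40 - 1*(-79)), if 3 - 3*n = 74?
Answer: 6223/3 ≈ 2074.3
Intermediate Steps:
n = -71/3 (n = 1 - 1/3*74 = 1 - 74/3 = -71/3 ≈ -23.667)
-86*n + (-40 - 1*(-79)) = -86*(-71/3) + (-40 - 1*(-79)) = 6106/3 + (-40 + 79) = 6106/3 + 39 = 6223/3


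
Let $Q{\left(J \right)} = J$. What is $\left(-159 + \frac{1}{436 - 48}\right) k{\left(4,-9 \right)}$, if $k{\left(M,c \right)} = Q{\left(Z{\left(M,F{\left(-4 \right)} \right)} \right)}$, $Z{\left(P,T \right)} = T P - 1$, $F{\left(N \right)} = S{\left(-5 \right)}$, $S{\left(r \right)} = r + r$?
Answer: $\frac{2529331}{388} \approx 6518.9$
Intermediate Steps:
$S{\left(r \right)} = 2 r$
$F{\left(N \right)} = -10$ ($F{\left(N \right)} = 2 \left(-5\right) = -10$)
$Z{\left(P,T \right)} = -1 + P T$ ($Z{\left(P,T \right)} = P T - 1 = -1 + P T$)
$k{\left(M,c \right)} = -1 - 10 M$ ($k{\left(M,c \right)} = -1 + M \left(-10\right) = -1 - 10 M$)
$\left(-159 + \frac{1}{436 - 48}\right) k{\left(4,-9 \right)} = \left(-159 + \frac{1}{436 - 48}\right) \left(-1 - 40\right) = \left(-159 + \frac{1}{388}\right) \left(-1 - 40\right) = \left(-159 + \frac{1}{388}\right) \left(-41\right) = \left(- \frac{61691}{388}\right) \left(-41\right) = \frac{2529331}{388}$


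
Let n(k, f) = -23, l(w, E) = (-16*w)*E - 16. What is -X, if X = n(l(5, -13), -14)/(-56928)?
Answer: -23/56928 ≈ -0.00040402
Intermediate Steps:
l(w, E) = -16 - 16*E*w (l(w, E) = -16*E*w - 16 = -16 - 16*E*w)
X = 23/56928 (X = -23/(-56928) = -23*(-1/56928) = 23/56928 ≈ 0.00040402)
-X = -1*23/56928 = -23/56928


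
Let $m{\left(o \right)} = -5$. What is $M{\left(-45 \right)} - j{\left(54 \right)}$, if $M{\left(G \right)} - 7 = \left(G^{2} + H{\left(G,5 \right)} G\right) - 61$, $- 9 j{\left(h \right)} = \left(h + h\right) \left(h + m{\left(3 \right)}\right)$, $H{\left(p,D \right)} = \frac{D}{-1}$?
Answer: $2784$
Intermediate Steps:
$H{\left(p,D \right)} = - D$ ($H{\left(p,D \right)} = D \left(-1\right) = - D$)
$j{\left(h \right)} = - \frac{2 h \left(-5 + h\right)}{9}$ ($j{\left(h \right)} = - \frac{\left(h + h\right) \left(h - 5\right)}{9} = - \frac{2 h \left(-5 + h\right)}{9}$)
$M{\left(G \right)} = -54 + G^{2} - 5 G$ ($M{\left(G \right)} = 7 - \left(61 - G^{2} - \left(-1\right) 5 G\right) = 7 - \left(61 - G^{2} + 5 G\right) = -54 + G^{2} - 5 G$)
$M{\left(-45 \right)} - j{\left(54 \right)} = \left(-54 + \left(-45\right)^{2} - -225\right) - \frac{2}{9} \cdot 54 \left(5 - 54\right) = \left(-54 + 2025 + 225\right) - \frac{2}{9} \cdot 54 \left(5 - 54\right) = 2196 - \frac{2}{9} \cdot 54 \left(-49\right) = 2196 - -588 = 2196 + 588 = 2784$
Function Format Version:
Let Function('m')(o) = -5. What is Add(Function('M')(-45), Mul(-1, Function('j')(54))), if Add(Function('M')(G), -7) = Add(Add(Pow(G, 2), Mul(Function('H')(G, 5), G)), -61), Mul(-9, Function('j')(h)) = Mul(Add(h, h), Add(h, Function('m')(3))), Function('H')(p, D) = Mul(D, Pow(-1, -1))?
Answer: 2784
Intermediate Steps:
Function('H')(p, D) = Mul(-1, D) (Function('H')(p, D) = Mul(D, -1) = Mul(-1, D))
Function('j')(h) = Mul(Rational(-2, 9), h, Add(-5, h)) (Function('j')(h) = Mul(Rational(-1, 9), Mul(Add(h, h), Add(h, -5))) = Mul(Rational(-1, 9), Mul(Mul(2, h), Add(-5, h))) = Mul(Rational(-1, 9), Mul(2, h, Add(-5, h))) = Mul(Rational(-2, 9), h, Add(-5, h)))
Function('M')(G) = Add(-54, Pow(G, 2), Mul(-5, G)) (Function('M')(G) = Add(7, Add(Add(Pow(G, 2), Mul(Mul(-1, 5), G)), -61)) = Add(7, Add(Add(Pow(G, 2), Mul(-5, G)), -61)) = Add(7, Add(-61, Pow(G, 2), Mul(-5, G))) = Add(-54, Pow(G, 2), Mul(-5, G)))
Add(Function('M')(-45), Mul(-1, Function('j')(54))) = Add(Add(-54, Pow(-45, 2), Mul(-5, -45)), Mul(-1, Mul(Rational(2, 9), 54, Add(5, Mul(-1, 54))))) = Add(Add(-54, 2025, 225), Mul(-1, Mul(Rational(2, 9), 54, Add(5, -54)))) = Add(2196, Mul(-1, Mul(Rational(2, 9), 54, -49))) = Add(2196, Mul(-1, -588)) = Add(2196, 588) = 2784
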